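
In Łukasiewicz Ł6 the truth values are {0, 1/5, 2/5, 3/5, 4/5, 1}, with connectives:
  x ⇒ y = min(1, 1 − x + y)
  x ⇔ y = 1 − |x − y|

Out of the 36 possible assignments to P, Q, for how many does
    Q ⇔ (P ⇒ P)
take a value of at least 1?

6

value 1: 6 assignments (counts)
value 4/5: 6 assignments
value 3/5: 6 assignments
value 2/5: 6 assignments
value 1/5: 6 assignments
value 0: 6 assignments
So 6 of the 36 assignments meet the threshold.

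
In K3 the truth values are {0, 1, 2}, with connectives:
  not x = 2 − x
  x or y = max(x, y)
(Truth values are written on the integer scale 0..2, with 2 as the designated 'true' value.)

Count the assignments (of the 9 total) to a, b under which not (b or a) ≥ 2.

a = 0, b = 0 ↦ 2  ≥
a = 0, b = 1 ↦ 1  <
a = 0, b = 2 ↦ 0  <
a = 1, b = 0 ↦ 1  <
a = 1, b = 1 ↦ 1  <
a = 1, b = 2 ↦ 0  <
a = 2, b = 0 ↦ 0  <
a = 2, b = 1 ↦ 0  <
a = 2, b = 2 ↦ 0  <
So 1 of the 9 assignments meets the threshold.

1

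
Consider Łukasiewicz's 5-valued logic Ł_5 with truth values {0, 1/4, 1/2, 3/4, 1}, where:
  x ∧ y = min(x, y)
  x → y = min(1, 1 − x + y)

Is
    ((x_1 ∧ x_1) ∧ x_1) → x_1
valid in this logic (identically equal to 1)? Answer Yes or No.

Yes

x_1 = 0 ↦ 1
x_1 = 1/4 ↦ 1
x_1 = 1/2 ↦ 1
x_1 = 3/4 ↦ 1
x_1 = 1 ↦ 1
Every assignment gives a value ≥ 1.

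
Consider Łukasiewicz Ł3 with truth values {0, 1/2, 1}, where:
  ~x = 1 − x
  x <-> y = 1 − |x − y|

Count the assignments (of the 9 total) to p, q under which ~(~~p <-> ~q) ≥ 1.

2

p = 0, q = 0 ↦ 1  ≥
p = 0, q = 1/2 ↦ 1/2  <
p = 0, q = 1 ↦ 0  <
p = 1/2, q = 0 ↦ 1/2  <
p = 1/2, q = 1/2 ↦ 0  <
p = 1/2, q = 1 ↦ 1/2  <
p = 1, q = 0 ↦ 0  <
p = 1, q = 1/2 ↦ 1/2  <
p = 1, q = 1 ↦ 1  ≥
So 2 of the 9 assignments meet the threshold.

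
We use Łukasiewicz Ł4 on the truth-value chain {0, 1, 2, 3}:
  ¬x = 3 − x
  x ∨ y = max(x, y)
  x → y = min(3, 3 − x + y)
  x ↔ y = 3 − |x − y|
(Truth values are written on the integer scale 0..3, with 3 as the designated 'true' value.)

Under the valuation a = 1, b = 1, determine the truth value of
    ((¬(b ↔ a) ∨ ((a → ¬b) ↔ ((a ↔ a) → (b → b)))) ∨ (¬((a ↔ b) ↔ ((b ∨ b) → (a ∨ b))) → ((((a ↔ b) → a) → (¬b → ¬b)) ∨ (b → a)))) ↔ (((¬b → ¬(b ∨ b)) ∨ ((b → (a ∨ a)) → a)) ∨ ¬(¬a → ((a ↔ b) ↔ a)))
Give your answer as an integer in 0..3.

3

b ↔ a = 1 ↔ 1 = 3
¬(b ↔ a) = ¬3 = 0
¬b = ¬1 = 2
a → ¬b = 1 → 2 = 3
a ↔ a = 1 ↔ 1 = 3
b → b = 1 → 1 = 3
(a ↔ a) → (b → b) = 3 → 3 = 3
(a → ¬b) ↔ ((a ↔ a) → (b → b)) = 3 ↔ 3 = 3
¬(b ↔ a) ∨ ((a → ¬b) ↔ ((a ↔ a) → (b → b))) = 0 ∨ 3 = 3
a ↔ b = 1 ↔ 1 = 3
b ∨ b = 1 ∨ 1 = 1
a ∨ b = 1 ∨ 1 = 1
(b ∨ b) → (a ∨ b) = 1 → 1 = 3
(a ↔ b) ↔ ((b ∨ b) → (a ∨ b)) = 3 ↔ 3 = 3
¬((a ↔ b) ↔ ((b ∨ b) → (a ∨ b))) = ¬3 = 0
a ↔ b = 1 ↔ 1 = 3
(a ↔ b) → a = 3 → 1 = 1
¬b = ¬1 = 2
¬b = ¬1 = 2
¬b → ¬b = 2 → 2 = 3
((a ↔ b) → a) → (¬b → ¬b) = 1 → 3 = 3
b → a = 1 → 1 = 3
(((a ↔ b) → a) → (¬b → ¬b)) ∨ (b → a) = 3 ∨ 3 = 3
¬((a ↔ b) ↔ ((b ∨ b) → (a ∨ b))) → ((((a ↔ b) → a) → (¬b → ¬b)) ∨ (b → a)) = 0 → 3 = 3
(¬(b ↔ a) ∨ ((a → ¬b) ↔ ((a ↔ a) → (b → b)))) ∨ (¬((a ↔ b) ↔ ((b ∨ b) → (a ∨ b))) → ((((a ↔ b) → a) → (¬b → ¬b)) ∨ (b → a))) = 3 ∨ 3 = 3
¬b = ¬1 = 2
b ∨ b = 1 ∨ 1 = 1
¬(b ∨ b) = ¬1 = 2
¬b → ¬(b ∨ b) = 2 → 2 = 3
a ∨ a = 1 ∨ 1 = 1
b → (a ∨ a) = 1 → 1 = 3
(b → (a ∨ a)) → a = 3 → 1 = 1
(¬b → ¬(b ∨ b)) ∨ ((b → (a ∨ a)) → a) = 3 ∨ 1 = 3
¬a = ¬1 = 2
a ↔ b = 1 ↔ 1 = 3
(a ↔ b) ↔ a = 3 ↔ 1 = 1
¬a → ((a ↔ b) ↔ a) = 2 → 1 = 2
¬(¬a → ((a ↔ b) ↔ a)) = ¬2 = 1
((¬b → ¬(b ∨ b)) ∨ ((b → (a ∨ a)) → a)) ∨ ¬(¬a → ((a ↔ b) ↔ a)) = 3 ∨ 1 = 3
((¬(b ↔ a) ∨ ((a → ¬b) ↔ ((a ↔ a) → (b → b)))) ∨ (¬((a ↔ b) ↔ ((b ∨ b) → (a ∨ b))) → ((((a ↔ b) → a) → (¬b → ¬b)) ∨ (b → a)))) ↔ (((¬b → ¬(b ∨ b)) ∨ ((b → (a ∨ a)) → a)) ∨ ¬(¬a → ((a ↔ b) ↔ a))) = 3 ↔ 3 = 3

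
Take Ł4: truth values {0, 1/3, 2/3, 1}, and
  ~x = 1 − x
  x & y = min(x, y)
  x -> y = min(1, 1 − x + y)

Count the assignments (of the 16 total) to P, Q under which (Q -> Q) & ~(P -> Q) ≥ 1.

P = 0, Q = 0 ↦ 0  <
P = 0, Q = 1/3 ↦ 0  <
P = 0, Q = 2/3 ↦ 0  <
P = 0, Q = 1 ↦ 0  <
P = 1/3, Q = 0 ↦ 1/3  <
P = 1/3, Q = 1/3 ↦ 0  <
P = 1/3, Q = 2/3 ↦ 0  <
P = 1/3, Q = 1 ↦ 0  <
P = 2/3, Q = 0 ↦ 2/3  <
P = 2/3, Q = 1/3 ↦ 1/3  <
P = 2/3, Q = 2/3 ↦ 0  <
P = 2/3, Q = 1 ↦ 0  <
P = 1, Q = 0 ↦ 1  ≥
P = 1, Q = 1/3 ↦ 2/3  <
P = 1, Q = 2/3 ↦ 1/3  <
P = 1, Q = 1 ↦ 0  <
So 1 of the 16 assignments meets the threshold.

1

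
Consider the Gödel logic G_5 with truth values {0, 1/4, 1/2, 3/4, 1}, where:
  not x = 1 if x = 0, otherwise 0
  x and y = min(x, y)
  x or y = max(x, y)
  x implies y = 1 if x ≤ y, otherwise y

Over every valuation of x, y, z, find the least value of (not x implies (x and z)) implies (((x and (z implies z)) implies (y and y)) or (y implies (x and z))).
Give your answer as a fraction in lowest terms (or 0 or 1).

Take x = 1/2, y = 1/4, z = 0:
not x = not 1/2 = 0
x and z = 1/2 and 0 = 0
not x implies (x and z) = 0 implies 0 = 1
z implies z = 0 implies 0 = 1
x and (z implies z) = 1/2 and 1 = 1/2
y and y = 1/4 and 1/4 = 1/4
(x and (z implies z)) implies (y and y) = 1/2 implies 1/4 = 1/4
x and z = 1/2 and 0 = 0
y implies (x and z) = 1/4 implies 0 = 0
((x and (z implies z)) implies (y and y)) or (y implies (x and z)) = 1/4 or 0 = 1/4
(not x implies (x and z)) implies (((x and (z implies z)) implies (y and y)) or (y implies (x and z))) = 1 implies 1/4 = 1/4
No assignment yields a value below 1/4, so this is the minimum.

1/4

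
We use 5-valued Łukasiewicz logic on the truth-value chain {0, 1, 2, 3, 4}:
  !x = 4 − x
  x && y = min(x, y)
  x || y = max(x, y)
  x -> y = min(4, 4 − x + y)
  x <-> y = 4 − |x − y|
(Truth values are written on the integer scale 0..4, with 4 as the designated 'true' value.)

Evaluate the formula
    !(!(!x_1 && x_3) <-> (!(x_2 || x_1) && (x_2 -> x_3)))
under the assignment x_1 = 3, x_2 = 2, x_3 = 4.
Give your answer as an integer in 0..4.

!x_1 = !3 = 1
!x_1 && x_3 = 1 && 4 = 1
!(!x_1 && x_3) = !1 = 3
x_2 || x_1 = 2 || 3 = 3
!(x_2 || x_1) = !3 = 1
x_2 -> x_3 = 2 -> 4 = 4
!(x_2 || x_1) && (x_2 -> x_3) = 1 && 4 = 1
!(!x_1 && x_3) <-> (!(x_2 || x_1) && (x_2 -> x_3)) = 3 <-> 1 = 2
!(!(!x_1 && x_3) <-> (!(x_2 || x_1) && (x_2 -> x_3))) = !2 = 2

2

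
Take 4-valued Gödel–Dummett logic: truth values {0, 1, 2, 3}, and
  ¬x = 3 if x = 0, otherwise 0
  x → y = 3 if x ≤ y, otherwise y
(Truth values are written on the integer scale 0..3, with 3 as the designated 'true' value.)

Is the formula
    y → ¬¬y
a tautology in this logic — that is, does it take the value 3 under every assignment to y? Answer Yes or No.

y = 0 ↦ 3
y = 1 ↦ 3
y = 2 ↦ 3
y = 3 ↦ 3
Every assignment gives a value ≥ 3.

Yes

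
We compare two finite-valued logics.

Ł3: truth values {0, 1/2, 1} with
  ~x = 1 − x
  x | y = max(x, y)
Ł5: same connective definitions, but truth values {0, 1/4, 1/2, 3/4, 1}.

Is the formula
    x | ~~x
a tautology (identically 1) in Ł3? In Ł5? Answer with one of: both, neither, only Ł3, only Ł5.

neither

In Ł3: at x = 0 the value is 0 — not a tautology.
In Ł5: at x = 0 the value is 0 — not a tautology.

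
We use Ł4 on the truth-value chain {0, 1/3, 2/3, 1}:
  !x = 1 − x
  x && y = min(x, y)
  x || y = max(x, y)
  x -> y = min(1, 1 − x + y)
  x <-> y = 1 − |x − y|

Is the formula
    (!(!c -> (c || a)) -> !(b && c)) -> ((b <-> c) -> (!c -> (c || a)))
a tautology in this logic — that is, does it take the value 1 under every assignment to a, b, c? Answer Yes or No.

Counterexample: take a = 0, b = 0, c = 0.
!c = !0 = 1
c || a = 0 || 0 = 0
!c -> (c || a) = 1 -> 0 = 0
!(!c -> (c || a)) = !0 = 1
b && c = 0 && 0 = 0
!(b && c) = !0 = 1
!(!c -> (c || a)) -> !(b && c) = 1 -> 1 = 1
b <-> c = 0 <-> 0 = 1
!c = !0 = 1
c || a = 0 || 0 = 0
!c -> (c || a) = 1 -> 0 = 0
(b <-> c) -> (!c -> (c || a)) = 1 -> 0 = 0
(!(!c -> (c || a)) -> !(b && c)) -> ((b <-> c) -> (!c -> (c || a))) = 1 -> 0 = 0
This gives 0 ≠ 1.

No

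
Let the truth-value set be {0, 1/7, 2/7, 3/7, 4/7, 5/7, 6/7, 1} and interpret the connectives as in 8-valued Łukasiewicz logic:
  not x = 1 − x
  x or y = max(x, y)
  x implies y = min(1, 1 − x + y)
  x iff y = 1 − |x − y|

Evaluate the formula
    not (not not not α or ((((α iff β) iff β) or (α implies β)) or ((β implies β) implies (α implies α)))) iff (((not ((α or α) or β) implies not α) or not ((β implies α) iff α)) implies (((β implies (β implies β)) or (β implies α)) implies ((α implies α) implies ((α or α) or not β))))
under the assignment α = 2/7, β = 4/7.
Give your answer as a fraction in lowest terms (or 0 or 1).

not α = not 2/7 = 5/7
not not α = not 5/7 = 2/7
not not not α = not 2/7 = 5/7
α iff β = 2/7 iff 4/7 = 5/7
(α iff β) iff β = 5/7 iff 4/7 = 6/7
α implies β = 2/7 implies 4/7 = 1
((α iff β) iff β) or (α implies β) = 6/7 or 1 = 1
β implies β = 4/7 implies 4/7 = 1
α implies α = 2/7 implies 2/7 = 1
(β implies β) implies (α implies α) = 1 implies 1 = 1
(((α iff β) iff β) or (α implies β)) or ((β implies β) implies (α implies α)) = 1 or 1 = 1
not not not α or ((((α iff β) iff β) or (α implies β)) or ((β implies β) implies (α implies α))) = 5/7 or 1 = 1
not (not not not α or ((((α iff β) iff β) or (α implies β)) or ((β implies β) implies (α implies α)))) = not 1 = 0
α or α = 2/7 or 2/7 = 2/7
(α or α) or β = 2/7 or 4/7 = 4/7
not ((α or α) or β) = not 4/7 = 3/7
not α = not 2/7 = 5/7
not ((α or α) or β) implies not α = 3/7 implies 5/7 = 1
β implies α = 4/7 implies 2/7 = 5/7
(β implies α) iff α = 5/7 iff 2/7 = 4/7
not ((β implies α) iff α) = not 4/7 = 3/7
(not ((α or α) or β) implies not α) or not ((β implies α) iff α) = 1 or 3/7 = 1
β implies β = 4/7 implies 4/7 = 1
β implies (β implies β) = 4/7 implies 1 = 1
β implies α = 4/7 implies 2/7 = 5/7
(β implies (β implies β)) or (β implies α) = 1 or 5/7 = 1
α implies α = 2/7 implies 2/7 = 1
α or α = 2/7 or 2/7 = 2/7
not β = not 4/7 = 3/7
(α or α) or not β = 2/7 or 3/7 = 3/7
(α implies α) implies ((α or α) or not β) = 1 implies 3/7 = 3/7
((β implies (β implies β)) or (β implies α)) implies ((α implies α) implies ((α or α) or not β)) = 1 implies 3/7 = 3/7
((not ((α or α) or β) implies not α) or not ((β implies α) iff α)) implies (((β implies (β implies β)) or (β implies α)) implies ((α implies α) implies ((α or α) or not β))) = 1 implies 3/7 = 3/7
not (not not not α or ((((α iff β) iff β) or (α implies β)) or ((β implies β) implies (α implies α)))) iff (((not ((α or α) or β) implies not α) or not ((β implies α) iff α)) implies (((β implies (β implies β)) or (β implies α)) implies ((α implies α) implies ((α or α) or not β)))) = 0 iff 3/7 = 4/7

4/7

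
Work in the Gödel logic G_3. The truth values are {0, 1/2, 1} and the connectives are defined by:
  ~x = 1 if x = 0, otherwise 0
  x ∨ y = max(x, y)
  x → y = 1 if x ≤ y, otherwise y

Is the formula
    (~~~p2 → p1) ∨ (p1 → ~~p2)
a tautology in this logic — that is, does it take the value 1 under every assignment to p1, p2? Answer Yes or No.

No

Counterexample: take p1 = 1/2, p2 = 0.
~p2 = ~0 = 1
~~p2 = ~1 = 0
~~~p2 = ~0 = 1
~~~p2 → p1 = 1 → 1/2 = 1/2
~p2 = ~0 = 1
~~p2 = ~1 = 0
p1 → ~~p2 = 1/2 → 0 = 0
(~~~p2 → p1) ∨ (p1 → ~~p2) = 1/2 ∨ 0 = 1/2
This gives 1/2 ≠ 1.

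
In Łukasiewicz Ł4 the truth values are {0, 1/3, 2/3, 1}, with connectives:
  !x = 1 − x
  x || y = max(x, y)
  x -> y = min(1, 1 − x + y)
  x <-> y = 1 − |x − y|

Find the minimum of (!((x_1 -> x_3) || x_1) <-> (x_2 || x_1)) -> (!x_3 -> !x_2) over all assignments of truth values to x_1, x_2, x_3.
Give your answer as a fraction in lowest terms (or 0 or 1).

Take x_1 = 1/3, x_2 = 1/3, x_3 = 0:
x_1 -> x_3 = 1/3 -> 0 = 2/3
(x_1 -> x_3) || x_1 = 2/3 || 1/3 = 2/3
!((x_1 -> x_3) || x_1) = !2/3 = 1/3
x_2 || x_1 = 1/3 || 1/3 = 1/3
!((x_1 -> x_3) || x_1) <-> (x_2 || x_1) = 1/3 <-> 1/3 = 1
!x_3 = !0 = 1
!x_2 = !1/3 = 2/3
!x_3 -> !x_2 = 1 -> 2/3 = 2/3
(!((x_1 -> x_3) || x_1) <-> (x_2 || x_1)) -> (!x_3 -> !x_2) = 1 -> 2/3 = 2/3
No assignment yields a value below 2/3, so this is the minimum.

2/3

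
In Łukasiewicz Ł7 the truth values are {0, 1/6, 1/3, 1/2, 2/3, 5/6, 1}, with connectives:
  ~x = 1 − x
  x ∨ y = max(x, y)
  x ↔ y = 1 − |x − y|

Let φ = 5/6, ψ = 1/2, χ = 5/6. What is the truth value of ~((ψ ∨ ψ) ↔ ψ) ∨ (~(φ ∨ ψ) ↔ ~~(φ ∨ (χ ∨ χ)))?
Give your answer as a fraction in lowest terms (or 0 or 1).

ψ ∨ ψ = 1/2 ∨ 1/2 = 1/2
(ψ ∨ ψ) ↔ ψ = 1/2 ↔ 1/2 = 1
~((ψ ∨ ψ) ↔ ψ) = ~1 = 0
φ ∨ ψ = 5/6 ∨ 1/2 = 5/6
~(φ ∨ ψ) = ~5/6 = 1/6
χ ∨ χ = 5/6 ∨ 5/6 = 5/6
φ ∨ (χ ∨ χ) = 5/6 ∨ 5/6 = 5/6
~(φ ∨ (χ ∨ χ)) = ~5/6 = 1/6
~~(φ ∨ (χ ∨ χ)) = ~1/6 = 5/6
~(φ ∨ ψ) ↔ ~~(φ ∨ (χ ∨ χ)) = 1/6 ↔ 5/6 = 1/3
~((ψ ∨ ψ) ↔ ψ) ∨ (~(φ ∨ ψ) ↔ ~~(φ ∨ (χ ∨ χ))) = 0 ∨ 1/3 = 1/3

1/3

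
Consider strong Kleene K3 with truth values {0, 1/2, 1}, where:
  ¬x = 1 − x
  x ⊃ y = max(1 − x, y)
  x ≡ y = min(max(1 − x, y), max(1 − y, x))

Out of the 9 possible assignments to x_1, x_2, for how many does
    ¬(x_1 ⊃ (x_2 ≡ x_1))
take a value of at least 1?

x_1 = 0, x_2 = 0 ↦ 0  <
x_1 = 0, x_2 = 1/2 ↦ 0  <
x_1 = 0, x_2 = 1 ↦ 0  <
x_1 = 1/2, x_2 = 0 ↦ 1/2  <
x_1 = 1/2, x_2 = 1/2 ↦ 1/2  <
x_1 = 1/2, x_2 = 1 ↦ 1/2  <
x_1 = 1, x_2 = 0 ↦ 1  ≥
x_1 = 1, x_2 = 1/2 ↦ 1/2  <
x_1 = 1, x_2 = 1 ↦ 0  <
So 1 of the 9 assignments meets the threshold.

1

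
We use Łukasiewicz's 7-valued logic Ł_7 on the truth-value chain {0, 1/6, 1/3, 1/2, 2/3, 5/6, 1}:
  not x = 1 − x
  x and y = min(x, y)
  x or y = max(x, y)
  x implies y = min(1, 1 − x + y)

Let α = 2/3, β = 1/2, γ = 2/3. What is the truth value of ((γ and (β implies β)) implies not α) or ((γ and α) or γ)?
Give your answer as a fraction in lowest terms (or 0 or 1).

β implies β = 1/2 implies 1/2 = 1
γ and (β implies β) = 2/3 and 1 = 2/3
not α = not 2/3 = 1/3
(γ and (β implies β)) implies not α = 2/3 implies 1/3 = 2/3
γ and α = 2/3 and 2/3 = 2/3
(γ and α) or γ = 2/3 or 2/3 = 2/3
((γ and (β implies β)) implies not α) or ((γ and α) or γ) = 2/3 or 2/3 = 2/3

2/3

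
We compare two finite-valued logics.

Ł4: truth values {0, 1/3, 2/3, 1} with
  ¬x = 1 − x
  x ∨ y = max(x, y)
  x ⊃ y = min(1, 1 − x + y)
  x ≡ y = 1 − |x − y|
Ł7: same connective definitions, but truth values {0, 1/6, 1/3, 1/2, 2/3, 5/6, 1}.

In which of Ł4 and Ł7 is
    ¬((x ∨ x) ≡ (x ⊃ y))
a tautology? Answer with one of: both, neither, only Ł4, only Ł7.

neither

In Ł4: at x = 1/3, y = 0 the value is 1/3 — not a tautology.
In Ł7: at x = 1/6, y = 0 the value is 2/3 — not a tautology.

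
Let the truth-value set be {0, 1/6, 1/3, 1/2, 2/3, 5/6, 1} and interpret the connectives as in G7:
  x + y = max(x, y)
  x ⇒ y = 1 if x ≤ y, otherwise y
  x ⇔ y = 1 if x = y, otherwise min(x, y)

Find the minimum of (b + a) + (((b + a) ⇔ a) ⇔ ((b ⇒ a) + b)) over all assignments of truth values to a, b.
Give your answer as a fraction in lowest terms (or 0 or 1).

Take a = 0, b = 1/6:
b + a = 1/6 + 0 = 1/6
b + a = 1/6 + 0 = 1/6
(b + a) ⇔ a = 1/6 ⇔ 0 = 0
b ⇒ a = 1/6 ⇒ 0 = 0
(b ⇒ a) + b = 0 + 1/6 = 1/6
((b + a) ⇔ a) ⇔ ((b ⇒ a) + b) = 0 ⇔ 1/6 = 0
(b + a) + (((b + a) ⇔ a) ⇔ ((b ⇒ a) + b)) = 1/6 + 0 = 1/6
No assignment yields a value below 1/6, so this is the minimum.

1/6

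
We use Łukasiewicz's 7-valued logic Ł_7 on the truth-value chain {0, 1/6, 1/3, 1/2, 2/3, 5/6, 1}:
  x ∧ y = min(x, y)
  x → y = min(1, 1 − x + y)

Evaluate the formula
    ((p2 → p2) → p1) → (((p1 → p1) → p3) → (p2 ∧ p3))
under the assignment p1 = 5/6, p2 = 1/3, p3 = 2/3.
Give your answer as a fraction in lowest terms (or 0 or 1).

5/6

p2 → p2 = 1/3 → 1/3 = 1
(p2 → p2) → p1 = 1 → 5/6 = 5/6
p1 → p1 = 5/6 → 5/6 = 1
(p1 → p1) → p3 = 1 → 2/3 = 2/3
p2 ∧ p3 = 1/3 ∧ 2/3 = 1/3
((p1 → p1) → p3) → (p2 ∧ p3) = 2/3 → 1/3 = 2/3
((p2 → p2) → p1) → (((p1 → p1) → p3) → (p2 ∧ p3)) = 5/6 → 2/3 = 5/6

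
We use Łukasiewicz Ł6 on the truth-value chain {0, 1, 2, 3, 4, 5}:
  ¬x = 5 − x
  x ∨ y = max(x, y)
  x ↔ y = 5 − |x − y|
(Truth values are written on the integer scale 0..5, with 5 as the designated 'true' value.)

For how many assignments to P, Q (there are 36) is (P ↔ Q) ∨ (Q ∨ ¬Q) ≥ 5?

16

value 5: 16 assignments (counts)
value 4: 14 assignments
value 3: 6 assignments
So 16 of the 36 assignments meet the threshold.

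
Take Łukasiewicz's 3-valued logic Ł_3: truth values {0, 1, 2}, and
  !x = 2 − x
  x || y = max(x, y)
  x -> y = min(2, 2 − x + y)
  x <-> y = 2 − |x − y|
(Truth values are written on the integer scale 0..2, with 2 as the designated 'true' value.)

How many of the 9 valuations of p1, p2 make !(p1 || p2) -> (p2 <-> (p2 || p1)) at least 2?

9

p1 = 0, p2 = 0 ↦ 2  ≥
p1 = 0, p2 = 1 ↦ 2  ≥
p1 = 0, p2 = 2 ↦ 2  ≥
p1 = 1, p2 = 0 ↦ 2  ≥
p1 = 1, p2 = 1 ↦ 2  ≥
p1 = 1, p2 = 2 ↦ 2  ≥
p1 = 2, p2 = 0 ↦ 2  ≥
p1 = 2, p2 = 1 ↦ 2  ≥
p1 = 2, p2 = 2 ↦ 2  ≥
So 9 of the 9 assignments meet the threshold.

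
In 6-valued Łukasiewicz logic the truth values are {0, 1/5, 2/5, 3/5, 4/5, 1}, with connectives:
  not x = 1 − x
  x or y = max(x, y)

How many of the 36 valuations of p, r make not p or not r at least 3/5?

value 1: 11 assignments (counts)
value 4/5: 9 assignments (counts)
value 3/5: 7 assignments (counts)
value 2/5: 5 assignments
value 1/5: 3 assignments
value 0: 1 assignment
So 27 of the 36 assignments meet the threshold.

27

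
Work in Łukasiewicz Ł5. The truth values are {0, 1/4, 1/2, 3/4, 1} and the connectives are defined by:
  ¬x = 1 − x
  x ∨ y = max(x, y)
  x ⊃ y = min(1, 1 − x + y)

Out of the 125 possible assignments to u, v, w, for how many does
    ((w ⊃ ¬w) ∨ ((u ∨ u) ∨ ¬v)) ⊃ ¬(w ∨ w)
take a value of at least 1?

26

value 1: 26 assignments (counts)
value 3/4: 37 assignments
value 1/2: 37 assignments
value 1/4: 16 assignments
value 0: 9 assignments
So 26 of the 125 assignments meet the threshold.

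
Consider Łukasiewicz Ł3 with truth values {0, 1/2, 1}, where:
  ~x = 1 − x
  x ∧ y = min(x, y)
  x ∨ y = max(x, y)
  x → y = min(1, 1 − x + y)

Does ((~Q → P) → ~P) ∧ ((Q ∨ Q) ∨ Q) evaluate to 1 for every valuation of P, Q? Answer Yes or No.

Counterexample: take P = 0, Q = 0.
~Q = ~0 = 1
~Q → P = 1 → 0 = 0
~P = ~0 = 1
(~Q → P) → ~P = 0 → 1 = 1
Q ∨ Q = 0 ∨ 0 = 0
(Q ∨ Q) ∨ Q = 0 ∨ 0 = 0
((~Q → P) → ~P) ∧ ((Q ∨ Q) ∨ Q) = 1 ∧ 0 = 0
This gives 0 ≠ 1.

No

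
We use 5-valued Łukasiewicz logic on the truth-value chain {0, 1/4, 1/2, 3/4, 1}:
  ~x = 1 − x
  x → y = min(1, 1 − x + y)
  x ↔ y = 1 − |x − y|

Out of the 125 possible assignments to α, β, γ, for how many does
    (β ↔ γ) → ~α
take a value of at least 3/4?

88

value 1: 65 assignments (counts)
value 3/4: 23 assignments (counts)
value 1/2: 19 assignments
value 1/4: 13 assignments
value 0: 5 assignments
So 88 of the 125 assignments meet the threshold.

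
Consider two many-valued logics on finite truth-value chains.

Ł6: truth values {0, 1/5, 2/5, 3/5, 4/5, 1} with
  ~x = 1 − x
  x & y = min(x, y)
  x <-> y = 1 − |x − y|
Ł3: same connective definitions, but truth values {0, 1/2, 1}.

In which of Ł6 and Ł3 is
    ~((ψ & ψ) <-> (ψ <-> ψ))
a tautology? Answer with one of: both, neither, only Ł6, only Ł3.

In Ł6: at ψ = 1/5 the value is 4/5 — not a tautology.
In Ł3: at ψ = 1/2 the value is 1/2 — not a tautology.

neither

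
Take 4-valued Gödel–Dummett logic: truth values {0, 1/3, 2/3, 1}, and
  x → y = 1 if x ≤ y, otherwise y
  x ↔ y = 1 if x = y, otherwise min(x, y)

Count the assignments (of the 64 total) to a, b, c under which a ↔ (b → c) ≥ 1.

value 1: 16 assignments (counts)
value 2/3: 11 assignments
value 1/3: 15 assignments
value 0: 22 assignments
So 16 of the 64 assignments meet the threshold.

16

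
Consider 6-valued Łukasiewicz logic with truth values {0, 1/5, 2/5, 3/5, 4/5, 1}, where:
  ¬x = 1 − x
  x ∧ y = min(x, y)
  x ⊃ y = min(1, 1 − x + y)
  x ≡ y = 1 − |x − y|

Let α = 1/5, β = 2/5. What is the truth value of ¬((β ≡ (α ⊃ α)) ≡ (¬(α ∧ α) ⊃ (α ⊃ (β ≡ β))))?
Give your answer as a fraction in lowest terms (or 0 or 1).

α ⊃ α = 1/5 ⊃ 1/5 = 1
β ≡ (α ⊃ α) = 2/5 ≡ 1 = 2/5
α ∧ α = 1/5 ∧ 1/5 = 1/5
¬(α ∧ α) = ¬1/5 = 4/5
β ≡ β = 2/5 ≡ 2/5 = 1
α ⊃ (β ≡ β) = 1/5 ⊃ 1 = 1
¬(α ∧ α) ⊃ (α ⊃ (β ≡ β)) = 4/5 ⊃ 1 = 1
(β ≡ (α ⊃ α)) ≡ (¬(α ∧ α) ⊃ (α ⊃ (β ≡ β))) = 2/5 ≡ 1 = 2/5
¬((β ≡ (α ⊃ α)) ≡ (¬(α ∧ α) ⊃ (α ⊃ (β ≡ β)))) = ¬2/5 = 3/5

3/5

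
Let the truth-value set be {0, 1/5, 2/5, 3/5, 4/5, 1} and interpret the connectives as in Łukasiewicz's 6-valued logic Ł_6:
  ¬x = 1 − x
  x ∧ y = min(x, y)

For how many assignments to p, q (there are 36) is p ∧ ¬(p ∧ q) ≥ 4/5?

4

value 1: 1 assignment (counts)
value 4/5: 3 assignments (counts)
value 3/5: 5 assignments
value 2/5: 11 assignments
value 1/5: 9 assignments
value 0: 7 assignments
So 4 of the 36 assignments meet the threshold.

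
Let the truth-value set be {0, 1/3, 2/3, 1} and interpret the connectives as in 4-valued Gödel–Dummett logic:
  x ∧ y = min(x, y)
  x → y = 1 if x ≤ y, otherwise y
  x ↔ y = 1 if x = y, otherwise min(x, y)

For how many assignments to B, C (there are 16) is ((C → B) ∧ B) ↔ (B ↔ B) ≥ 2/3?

8

B = 0, C = 0 ↦ 0  <
B = 0, C = 1/3 ↦ 0  <
B = 0, C = 2/3 ↦ 0  <
B = 0, C = 1 ↦ 0  <
B = 1/3, C = 0 ↦ 1/3  <
B = 1/3, C = 1/3 ↦ 1/3  <
B = 1/3, C = 2/3 ↦ 1/3  <
B = 1/3, C = 1 ↦ 1/3  <
B = 2/3, C = 0 ↦ 2/3  ≥
B = 2/3, C = 1/3 ↦ 2/3  ≥
B = 2/3, C = 2/3 ↦ 2/3  ≥
B = 2/3, C = 1 ↦ 2/3  ≥
B = 1, C = 0 ↦ 1  ≥
B = 1, C = 1/3 ↦ 1  ≥
B = 1, C = 2/3 ↦ 1  ≥
B = 1, C = 1 ↦ 1  ≥
So 8 of the 16 assignments meet the threshold.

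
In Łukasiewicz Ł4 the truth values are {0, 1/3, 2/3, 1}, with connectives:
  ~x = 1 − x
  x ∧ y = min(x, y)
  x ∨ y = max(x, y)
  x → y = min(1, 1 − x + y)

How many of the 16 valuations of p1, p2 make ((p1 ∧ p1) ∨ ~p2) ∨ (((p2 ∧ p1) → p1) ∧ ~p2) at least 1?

p1 = 0, p2 = 0 ↦ 1  ≥
p1 = 0, p2 = 1/3 ↦ 2/3  <
p1 = 0, p2 = 2/3 ↦ 1/3  <
p1 = 0, p2 = 1 ↦ 0  <
p1 = 1/3, p2 = 0 ↦ 1  ≥
p1 = 1/3, p2 = 1/3 ↦ 2/3  <
p1 = 1/3, p2 = 2/3 ↦ 1/3  <
p1 = 1/3, p2 = 1 ↦ 1/3  <
p1 = 2/3, p2 = 0 ↦ 1  ≥
p1 = 2/3, p2 = 1/3 ↦ 2/3  <
p1 = 2/3, p2 = 2/3 ↦ 2/3  <
p1 = 2/3, p2 = 1 ↦ 2/3  <
p1 = 1, p2 = 0 ↦ 1  ≥
p1 = 1, p2 = 1/3 ↦ 1  ≥
p1 = 1, p2 = 2/3 ↦ 1  ≥
p1 = 1, p2 = 1 ↦ 1  ≥
So 7 of the 16 assignments meet the threshold.

7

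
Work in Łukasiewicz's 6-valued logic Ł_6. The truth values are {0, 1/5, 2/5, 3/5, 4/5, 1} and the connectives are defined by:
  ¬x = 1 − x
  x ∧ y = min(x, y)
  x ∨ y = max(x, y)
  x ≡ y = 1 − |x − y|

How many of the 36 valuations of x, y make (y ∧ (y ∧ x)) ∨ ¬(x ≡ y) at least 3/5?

21

value 1: 3 assignments (counts)
value 4/5: 7 assignments (counts)
value 3/5: 11 assignments (counts)
value 2/5: 9 assignments
value 1/5: 5 assignments
value 0: 1 assignment
So 21 of the 36 assignments meet the threshold.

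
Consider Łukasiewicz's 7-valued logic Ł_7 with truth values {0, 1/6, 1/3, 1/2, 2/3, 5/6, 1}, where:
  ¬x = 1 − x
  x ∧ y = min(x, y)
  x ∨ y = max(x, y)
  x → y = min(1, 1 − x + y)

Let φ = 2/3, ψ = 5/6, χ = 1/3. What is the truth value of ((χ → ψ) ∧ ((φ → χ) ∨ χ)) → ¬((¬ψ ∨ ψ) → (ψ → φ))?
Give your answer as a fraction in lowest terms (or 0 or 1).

1/3

χ → ψ = 1/3 → 5/6 = 1
φ → χ = 2/3 → 1/3 = 2/3
(φ → χ) ∨ χ = 2/3 ∨ 1/3 = 2/3
(χ → ψ) ∧ ((φ → χ) ∨ χ) = 1 ∧ 2/3 = 2/3
¬ψ = ¬5/6 = 1/6
¬ψ ∨ ψ = 1/6 ∨ 5/6 = 5/6
ψ → φ = 5/6 → 2/3 = 5/6
(¬ψ ∨ ψ) → (ψ → φ) = 5/6 → 5/6 = 1
¬((¬ψ ∨ ψ) → (ψ → φ)) = ¬1 = 0
((χ → ψ) ∧ ((φ → χ) ∨ χ)) → ¬((¬ψ ∨ ψ) → (ψ → φ)) = 2/3 → 0 = 1/3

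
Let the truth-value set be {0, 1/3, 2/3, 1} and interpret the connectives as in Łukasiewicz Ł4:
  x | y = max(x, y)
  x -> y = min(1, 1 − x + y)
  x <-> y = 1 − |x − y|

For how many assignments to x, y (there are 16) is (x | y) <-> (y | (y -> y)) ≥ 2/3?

12

x = 0, y = 0 ↦ 0  <
x = 0, y = 1/3 ↦ 1/3  <
x = 0, y = 2/3 ↦ 2/3  ≥
x = 0, y = 1 ↦ 1  ≥
x = 1/3, y = 0 ↦ 1/3  <
x = 1/3, y = 1/3 ↦ 1/3  <
x = 1/3, y = 2/3 ↦ 2/3  ≥
x = 1/3, y = 1 ↦ 1  ≥
x = 2/3, y = 0 ↦ 2/3  ≥
x = 2/3, y = 1/3 ↦ 2/3  ≥
x = 2/3, y = 2/3 ↦ 2/3  ≥
x = 2/3, y = 1 ↦ 1  ≥
x = 1, y = 0 ↦ 1  ≥
x = 1, y = 1/3 ↦ 1  ≥
x = 1, y = 2/3 ↦ 1  ≥
x = 1, y = 1 ↦ 1  ≥
So 12 of the 16 assignments meet the threshold.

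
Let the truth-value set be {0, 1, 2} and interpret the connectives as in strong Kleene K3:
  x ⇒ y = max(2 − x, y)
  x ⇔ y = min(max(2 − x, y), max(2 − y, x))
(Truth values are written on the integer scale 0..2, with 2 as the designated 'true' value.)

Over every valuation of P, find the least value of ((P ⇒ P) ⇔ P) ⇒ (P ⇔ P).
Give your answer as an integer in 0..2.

1

Take P = 1:
P ⇒ P = 1 ⇒ 1 = 1
(P ⇒ P) ⇔ P = 1 ⇔ 1 = 1
P ⇔ P = 1 ⇔ 1 = 1
((P ⇒ P) ⇔ P) ⇒ (P ⇔ P) = 1 ⇒ 1 = 1
No assignment yields a value below 1, so this is the minimum.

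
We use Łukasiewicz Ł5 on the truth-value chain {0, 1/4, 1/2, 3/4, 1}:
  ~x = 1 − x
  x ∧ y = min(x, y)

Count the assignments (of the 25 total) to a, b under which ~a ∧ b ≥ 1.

value 1: 1 assignment (counts)
value 3/4: 3 assignments
value 1/2: 5 assignments
value 1/4: 7 assignments
value 0: 9 assignments
So 1 of the 25 assignments meets the threshold.

1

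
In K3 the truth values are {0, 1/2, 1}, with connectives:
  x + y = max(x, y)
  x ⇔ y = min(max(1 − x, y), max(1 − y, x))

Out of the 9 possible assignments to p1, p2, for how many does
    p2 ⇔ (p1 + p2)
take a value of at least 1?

p1 = 0, p2 = 0 ↦ 1  ≥
p1 = 0, p2 = 1/2 ↦ 1/2  <
p1 = 0, p2 = 1 ↦ 1  ≥
p1 = 1/2, p2 = 0 ↦ 1/2  <
p1 = 1/2, p2 = 1/2 ↦ 1/2  <
p1 = 1/2, p2 = 1 ↦ 1  ≥
p1 = 1, p2 = 0 ↦ 0  <
p1 = 1, p2 = 1/2 ↦ 1/2  <
p1 = 1, p2 = 1 ↦ 1  ≥
So 4 of the 9 assignments meet the threshold.

4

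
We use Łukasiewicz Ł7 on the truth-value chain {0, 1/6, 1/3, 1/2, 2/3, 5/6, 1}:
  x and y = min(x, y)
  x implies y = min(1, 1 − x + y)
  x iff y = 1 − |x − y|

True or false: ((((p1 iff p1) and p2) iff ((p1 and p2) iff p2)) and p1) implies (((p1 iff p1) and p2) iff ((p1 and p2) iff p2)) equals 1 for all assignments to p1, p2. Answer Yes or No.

At p1 = 1/6, p2 = 2/3, for instance:
p1 iff p1 = 1/6 iff 1/6 = 1
(p1 iff p1) and p2 = 1 and 2/3 = 2/3
p1 and p2 = 1/6 and 2/3 = 1/6
(p1 and p2) iff p2 = 1/6 iff 2/3 = 1/2
((p1 iff p1) and p2) iff ((p1 and p2) iff p2) = 2/3 iff 1/2 = 5/6
(((p1 iff p1) and p2) iff ((p1 and p2) iff p2)) and p1 = 5/6 and 1/6 = 1/6
((((p1 iff p1) and p2) iff ((p1 and p2) iff p2)) and p1) implies (((p1 iff p1) and p2) iff ((p1 and p2) iff p2)) = 1/6 implies 5/6 = 1
and checking the remaining 48 assignments likewise gives ≥ 1 in every case.

Yes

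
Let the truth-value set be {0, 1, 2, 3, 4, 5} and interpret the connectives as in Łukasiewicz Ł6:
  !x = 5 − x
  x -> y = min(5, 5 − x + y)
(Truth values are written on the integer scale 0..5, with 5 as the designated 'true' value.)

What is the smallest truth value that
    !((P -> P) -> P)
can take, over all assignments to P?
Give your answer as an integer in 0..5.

Take P = 5:
P -> P = 5 -> 5 = 5
(P -> P) -> P = 5 -> 5 = 5
!((P -> P) -> P) = !5 = 0
No assignment yields a value below 0, so this is the minimum.

0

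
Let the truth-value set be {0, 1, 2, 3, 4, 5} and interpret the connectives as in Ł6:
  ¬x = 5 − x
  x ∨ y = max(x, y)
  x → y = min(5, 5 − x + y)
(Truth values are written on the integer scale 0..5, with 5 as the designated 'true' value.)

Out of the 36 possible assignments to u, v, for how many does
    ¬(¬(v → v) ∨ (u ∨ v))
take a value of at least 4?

4

value 5: 1 assignment (counts)
value 4: 3 assignments (counts)
value 3: 5 assignments
value 2: 7 assignments
value 1: 9 assignments
value 0: 11 assignments
So 4 of the 36 assignments meet the threshold.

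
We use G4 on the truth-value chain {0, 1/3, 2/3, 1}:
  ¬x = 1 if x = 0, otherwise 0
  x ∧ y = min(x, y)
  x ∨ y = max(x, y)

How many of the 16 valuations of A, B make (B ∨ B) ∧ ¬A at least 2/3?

2

A = 0, B = 0 ↦ 0  <
A = 0, B = 1/3 ↦ 1/3  <
A = 0, B = 2/3 ↦ 2/3  ≥
A = 0, B = 1 ↦ 1  ≥
A = 1/3, B = 0 ↦ 0  <
A = 1/3, B = 1/3 ↦ 0  <
A = 1/3, B = 2/3 ↦ 0  <
A = 1/3, B = 1 ↦ 0  <
A = 2/3, B = 0 ↦ 0  <
A = 2/3, B = 1/3 ↦ 0  <
A = 2/3, B = 2/3 ↦ 0  <
A = 2/3, B = 1 ↦ 0  <
A = 1, B = 0 ↦ 0  <
A = 1, B = 1/3 ↦ 0  <
A = 1, B = 2/3 ↦ 0  <
A = 1, B = 1 ↦ 0  <
So 2 of the 16 assignments meet the threshold.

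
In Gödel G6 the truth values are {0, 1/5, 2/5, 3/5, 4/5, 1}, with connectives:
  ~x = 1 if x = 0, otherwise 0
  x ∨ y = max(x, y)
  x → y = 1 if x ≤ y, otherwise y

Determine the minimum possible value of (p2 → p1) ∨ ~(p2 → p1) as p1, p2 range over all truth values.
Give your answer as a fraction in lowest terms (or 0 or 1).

1/5

Take p1 = 1/5, p2 = 2/5:
p2 → p1 = 2/5 → 1/5 = 1/5
p2 → p1 = 2/5 → 1/5 = 1/5
~(p2 → p1) = ~1/5 = 0
(p2 → p1) ∨ ~(p2 → p1) = 1/5 ∨ 0 = 1/5
No assignment yields a value below 1/5, so this is the minimum.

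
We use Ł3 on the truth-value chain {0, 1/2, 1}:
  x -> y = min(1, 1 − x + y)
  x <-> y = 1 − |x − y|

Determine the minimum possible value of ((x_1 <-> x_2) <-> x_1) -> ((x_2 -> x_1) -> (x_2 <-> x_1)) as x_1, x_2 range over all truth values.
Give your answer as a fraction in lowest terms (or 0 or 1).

Take x_1 = 1/2, x_2 = 0:
x_1 <-> x_2 = 1/2 <-> 0 = 1/2
(x_1 <-> x_2) <-> x_1 = 1/2 <-> 1/2 = 1
x_2 -> x_1 = 0 -> 1/2 = 1
x_2 <-> x_1 = 0 <-> 1/2 = 1/2
(x_2 -> x_1) -> (x_2 <-> x_1) = 1 -> 1/2 = 1/2
((x_1 <-> x_2) <-> x_1) -> ((x_2 -> x_1) -> (x_2 <-> x_1)) = 1 -> 1/2 = 1/2
No assignment yields a value below 1/2, so this is the minimum.

1/2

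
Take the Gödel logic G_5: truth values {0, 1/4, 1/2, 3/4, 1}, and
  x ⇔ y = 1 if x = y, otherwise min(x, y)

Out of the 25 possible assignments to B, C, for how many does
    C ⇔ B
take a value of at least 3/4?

value 1: 5 assignments (counts)
value 3/4: 2 assignments (counts)
value 1/2: 4 assignments
value 1/4: 6 assignments
value 0: 8 assignments
So 7 of the 25 assignments meet the threshold.

7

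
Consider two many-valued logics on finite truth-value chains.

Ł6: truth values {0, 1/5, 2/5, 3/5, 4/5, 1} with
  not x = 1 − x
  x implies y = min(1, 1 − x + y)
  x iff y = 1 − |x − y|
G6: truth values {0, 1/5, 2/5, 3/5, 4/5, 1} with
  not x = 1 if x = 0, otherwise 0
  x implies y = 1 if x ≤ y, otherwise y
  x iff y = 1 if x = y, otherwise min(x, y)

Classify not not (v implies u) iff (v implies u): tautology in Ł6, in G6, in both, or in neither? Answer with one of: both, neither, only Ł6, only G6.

only Ł6

In Ł6: every assignment gives 1 — tautology.
In G6: at u = 1/5, v = 2/5 the value is 1/5 — not a tautology.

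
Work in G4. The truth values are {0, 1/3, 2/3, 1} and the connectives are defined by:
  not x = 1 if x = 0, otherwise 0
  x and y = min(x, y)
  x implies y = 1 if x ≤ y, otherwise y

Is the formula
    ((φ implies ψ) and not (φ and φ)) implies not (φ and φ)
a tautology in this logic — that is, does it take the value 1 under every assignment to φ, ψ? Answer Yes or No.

φ = 0, ψ = 0 ↦ 1
φ = 0, ψ = 1/3 ↦ 1
φ = 0, ψ = 2/3 ↦ 1
φ = 0, ψ = 1 ↦ 1
φ = 1/3, ψ = 0 ↦ 1
φ = 1/3, ψ = 1/3 ↦ 1
φ = 1/3, ψ = 2/3 ↦ 1
φ = 1/3, ψ = 1 ↦ 1
φ = 2/3, ψ = 0 ↦ 1
φ = 2/3, ψ = 1/3 ↦ 1
φ = 2/3, ψ = 2/3 ↦ 1
φ = 2/3, ψ = 1 ↦ 1
φ = 1, ψ = 0 ↦ 1
φ = 1, ψ = 1/3 ↦ 1
φ = 1, ψ = 2/3 ↦ 1
φ = 1, ψ = 1 ↦ 1
Every assignment gives a value ≥ 1.

Yes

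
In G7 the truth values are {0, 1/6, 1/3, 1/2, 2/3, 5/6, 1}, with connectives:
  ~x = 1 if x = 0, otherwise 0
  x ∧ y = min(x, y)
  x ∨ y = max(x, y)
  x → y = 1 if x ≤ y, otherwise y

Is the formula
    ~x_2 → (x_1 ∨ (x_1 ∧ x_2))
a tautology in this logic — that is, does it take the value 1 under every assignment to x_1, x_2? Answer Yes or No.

No

Counterexample: take x_1 = 0, x_2 = 0.
~x_2 = ~0 = 1
x_1 ∧ x_2 = 0 ∧ 0 = 0
x_1 ∨ (x_1 ∧ x_2) = 0 ∨ 0 = 0
~x_2 → (x_1 ∨ (x_1 ∧ x_2)) = 1 → 0 = 0
This gives 0 ≠ 1.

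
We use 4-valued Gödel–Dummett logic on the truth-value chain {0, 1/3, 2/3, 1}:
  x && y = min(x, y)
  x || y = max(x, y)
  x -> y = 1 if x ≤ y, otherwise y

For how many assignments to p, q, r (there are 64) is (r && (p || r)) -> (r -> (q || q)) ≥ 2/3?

value 1: 40 assignments (counts)
value 2/3: 4 assignments (counts)
value 1/3: 8 assignments
value 0: 12 assignments
So 44 of the 64 assignments meet the threshold.

44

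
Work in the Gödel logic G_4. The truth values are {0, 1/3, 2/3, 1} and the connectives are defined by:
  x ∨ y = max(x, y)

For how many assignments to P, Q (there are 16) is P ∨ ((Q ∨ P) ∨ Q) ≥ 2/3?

12

P = 0, Q = 0 ↦ 0  <
P = 0, Q = 1/3 ↦ 1/3  <
P = 0, Q = 2/3 ↦ 2/3  ≥
P = 0, Q = 1 ↦ 1  ≥
P = 1/3, Q = 0 ↦ 1/3  <
P = 1/3, Q = 1/3 ↦ 1/3  <
P = 1/3, Q = 2/3 ↦ 2/3  ≥
P = 1/3, Q = 1 ↦ 1  ≥
P = 2/3, Q = 0 ↦ 2/3  ≥
P = 2/3, Q = 1/3 ↦ 2/3  ≥
P = 2/3, Q = 2/3 ↦ 2/3  ≥
P = 2/3, Q = 1 ↦ 1  ≥
P = 1, Q = 0 ↦ 1  ≥
P = 1, Q = 1/3 ↦ 1  ≥
P = 1, Q = 2/3 ↦ 1  ≥
P = 1, Q = 1 ↦ 1  ≥
So 12 of the 16 assignments meet the threshold.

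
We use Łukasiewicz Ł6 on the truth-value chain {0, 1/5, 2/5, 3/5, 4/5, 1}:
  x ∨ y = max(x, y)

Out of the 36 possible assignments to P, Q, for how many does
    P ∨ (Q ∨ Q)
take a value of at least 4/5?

value 1: 11 assignments (counts)
value 4/5: 9 assignments (counts)
value 3/5: 7 assignments
value 2/5: 5 assignments
value 1/5: 3 assignments
value 0: 1 assignment
So 20 of the 36 assignments meet the threshold.

20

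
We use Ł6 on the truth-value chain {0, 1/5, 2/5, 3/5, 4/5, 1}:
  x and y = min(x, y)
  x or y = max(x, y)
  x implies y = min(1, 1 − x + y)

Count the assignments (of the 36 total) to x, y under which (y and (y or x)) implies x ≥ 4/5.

value 1: 21 assignments (counts)
value 4/5: 5 assignments (counts)
value 3/5: 4 assignments
value 2/5: 3 assignments
value 1/5: 2 assignments
value 0: 1 assignment
So 26 of the 36 assignments meet the threshold.

26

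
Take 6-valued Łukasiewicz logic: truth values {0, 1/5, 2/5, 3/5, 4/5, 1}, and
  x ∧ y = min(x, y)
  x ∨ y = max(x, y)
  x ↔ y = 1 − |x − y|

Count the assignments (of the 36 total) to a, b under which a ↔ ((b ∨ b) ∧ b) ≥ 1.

6

value 1: 6 assignments (counts)
value 4/5: 10 assignments
value 3/5: 8 assignments
value 2/5: 6 assignments
value 1/5: 4 assignments
value 0: 2 assignments
So 6 of the 36 assignments meet the threshold.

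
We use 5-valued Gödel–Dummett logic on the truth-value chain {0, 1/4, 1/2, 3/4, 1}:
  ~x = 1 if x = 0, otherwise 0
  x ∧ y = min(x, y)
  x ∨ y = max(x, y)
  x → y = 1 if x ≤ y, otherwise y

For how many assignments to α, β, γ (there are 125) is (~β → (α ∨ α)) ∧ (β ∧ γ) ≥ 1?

value 1: 5 assignments (counts)
value 3/4: 15 assignments
value 1/2: 25 assignments
value 1/4: 35 assignments
value 0: 45 assignments
So 5 of the 125 assignments meet the threshold.

5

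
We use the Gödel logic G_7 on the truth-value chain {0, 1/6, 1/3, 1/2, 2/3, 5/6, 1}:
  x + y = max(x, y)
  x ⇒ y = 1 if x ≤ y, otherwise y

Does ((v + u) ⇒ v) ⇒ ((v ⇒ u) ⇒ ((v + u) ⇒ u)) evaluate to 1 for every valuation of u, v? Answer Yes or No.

Yes

At u = 2/3, v = 1/6, for instance:
v + u = 1/6 + 2/3 = 2/3
(v + u) ⇒ v = 2/3 ⇒ 1/6 = 1/6
v ⇒ u = 1/6 ⇒ 2/3 = 1
(v + u) ⇒ u = 2/3 ⇒ 2/3 = 1
(v ⇒ u) ⇒ ((v + u) ⇒ u) = 1 ⇒ 1 = 1
((v + u) ⇒ v) ⇒ ((v ⇒ u) ⇒ ((v + u) ⇒ u)) = 1/6 ⇒ 1 = 1
and checking the remaining 48 assignments likewise gives ≥ 1 in every case.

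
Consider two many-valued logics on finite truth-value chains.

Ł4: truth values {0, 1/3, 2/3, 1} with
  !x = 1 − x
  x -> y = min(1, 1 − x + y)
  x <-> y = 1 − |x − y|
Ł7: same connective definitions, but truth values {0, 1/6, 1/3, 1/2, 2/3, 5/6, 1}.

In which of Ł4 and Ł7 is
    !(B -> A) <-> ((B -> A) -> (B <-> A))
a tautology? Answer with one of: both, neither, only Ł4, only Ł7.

In Ł4: at A = 0, B = 0 the value is 0 — not a tautology.
In Ł7: at A = 0, B = 0 the value is 0 — not a tautology.

neither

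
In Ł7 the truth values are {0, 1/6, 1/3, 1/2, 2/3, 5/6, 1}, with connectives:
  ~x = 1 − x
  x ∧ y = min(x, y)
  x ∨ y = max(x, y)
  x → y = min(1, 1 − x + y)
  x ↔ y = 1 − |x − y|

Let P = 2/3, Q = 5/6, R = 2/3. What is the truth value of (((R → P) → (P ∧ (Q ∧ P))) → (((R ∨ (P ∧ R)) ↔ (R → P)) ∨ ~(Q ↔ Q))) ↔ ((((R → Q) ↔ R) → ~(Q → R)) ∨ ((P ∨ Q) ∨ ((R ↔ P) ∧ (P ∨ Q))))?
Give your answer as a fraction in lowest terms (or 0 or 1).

R → P = 2/3 → 2/3 = 1
Q ∧ P = 5/6 ∧ 2/3 = 2/3
P ∧ (Q ∧ P) = 2/3 ∧ 2/3 = 2/3
(R → P) → (P ∧ (Q ∧ P)) = 1 → 2/3 = 2/3
P ∧ R = 2/3 ∧ 2/3 = 2/3
R ∨ (P ∧ R) = 2/3 ∨ 2/3 = 2/3
R → P = 2/3 → 2/3 = 1
(R ∨ (P ∧ R)) ↔ (R → P) = 2/3 ↔ 1 = 2/3
Q ↔ Q = 5/6 ↔ 5/6 = 1
~(Q ↔ Q) = ~1 = 0
((R ∨ (P ∧ R)) ↔ (R → P)) ∨ ~(Q ↔ Q) = 2/3 ∨ 0 = 2/3
((R → P) → (P ∧ (Q ∧ P))) → (((R ∨ (P ∧ R)) ↔ (R → P)) ∨ ~(Q ↔ Q)) = 2/3 → 2/3 = 1
R → Q = 2/3 → 5/6 = 1
(R → Q) ↔ R = 1 ↔ 2/3 = 2/3
Q → R = 5/6 → 2/3 = 5/6
~(Q → R) = ~5/6 = 1/6
((R → Q) ↔ R) → ~(Q → R) = 2/3 → 1/6 = 1/2
P ∨ Q = 2/3 ∨ 5/6 = 5/6
R ↔ P = 2/3 ↔ 2/3 = 1
P ∨ Q = 2/3 ∨ 5/6 = 5/6
(R ↔ P) ∧ (P ∨ Q) = 1 ∧ 5/6 = 5/6
(P ∨ Q) ∨ ((R ↔ P) ∧ (P ∨ Q)) = 5/6 ∨ 5/6 = 5/6
(((R → Q) ↔ R) → ~(Q → R)) ∨ ((P ∨ Q) ∨ ((R ↔ P) ∧ (P ∨ Q))) = 1/2 ∨ 5/6 = 5/6
(((R → P) → (P ∧ (Q ∧ P))) → (((R ∨ (P ∧ R)) ↔ (R → P)) ∨ ~(Q ↔ Q))) ↔ ((((R → Q) ↔ R) → ~(Q → R)) ∨ ((P ∨ Q) ∨ ((R ↔ P) ∧ (P ∨ Q)))) = 1 ↔ 5/6 = 5/6

5/6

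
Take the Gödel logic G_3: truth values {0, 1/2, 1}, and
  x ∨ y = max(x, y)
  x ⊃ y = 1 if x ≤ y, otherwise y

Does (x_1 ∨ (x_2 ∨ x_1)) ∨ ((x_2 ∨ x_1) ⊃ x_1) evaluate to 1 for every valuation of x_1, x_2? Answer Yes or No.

No

Counterexample: take x_1 = 0, x_2 = 1/2.
x_2 ∨ x_1 = 1/2 ∨ 0 = 1/2
x_1 ∨ (x_2 ∨ x_1) = 0 ∨ 1/2 = 1/2
x_2 ∨ x_1 = 1/2 ∨ 0 = 1/2
(x_2 ∨ x_1) ⊃ x_1 = 1/2 ⊃ 0 = 0
(x_1 ∨ (x_2 ∨ x_1)) ∨ ((x_2 ∨ x_1) ⊃ x_1) = 1/2 ∨ 0 = 1/2
This gives 1/2 ≠ 1.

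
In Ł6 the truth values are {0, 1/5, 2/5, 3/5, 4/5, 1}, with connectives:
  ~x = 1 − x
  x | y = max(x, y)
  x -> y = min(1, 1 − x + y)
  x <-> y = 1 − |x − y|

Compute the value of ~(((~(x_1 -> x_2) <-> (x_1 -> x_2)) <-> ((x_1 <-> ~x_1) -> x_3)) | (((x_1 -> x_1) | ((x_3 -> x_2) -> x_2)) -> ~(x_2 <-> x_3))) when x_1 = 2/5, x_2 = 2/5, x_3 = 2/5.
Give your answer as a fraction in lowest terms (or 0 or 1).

x_1 -> x_2 = 2/5 -> 2/5 = 1
~(x_1 -> x_2) = ~1 = 0
x_1 -> x_2 = 2/5 -> 2/5 = 1
~(x_1 -> x_2) <-> (x_1 -> x_2) = 0 <-> 1 = 0
~x_1 = ~2/5 = 3/5
x_1 <-> ~x_1 = 2/5 <-> 3/5 = 4/5
(x_1 <-> ~x_1) -> x_3 = 4/5 -> 2/5 = 3/5
(~(x_1 -> x_2) <-> (x_1 -> x_2)) <-> ((x_1 <-> ~x_1) -> x_3) = 0 <-> 3/5 = 2/5
x_1 -> x_1 = 2/5 -> 2/5 = 1
x_3 -> x_2 = 2/5 -> 2/5 = 1
(x_3 -> x_2) -> x_2 = 1 -> 2/5 = 2/5
(x_1 -> x_1) | ((x_3 -> x_2) -> x_2) = 1 | 2/5 = 1
x_2 <-> x_3 = 2/5 <-> 2/5 = 1
~(x_2 <-> x_3) = ~1 = 0
((x_1 -> x_1) | ((x_3 -> x_2) -> x_2)) -> ~(x_2 <-> x_3) = 1 -> 0 = 0
((~(x_1 -> x_2) <-> (x_1 -> x_2)) <-> ((x_1 <-> ~x_1) -> x_3)) | (((x_1 -> x_1) | ((x_3 -> x_2) -> x_2)) -> ~(x_2 <-> x_3)) = 2/5 | 0 = 2/5
~(((~(x_1 -> x_2) <-> (x_1 -> x_2)) <-> ((x_1 <-> ~x_1) -> x_3)) | (((x_1 -> x_1) | ((x_3 -> x_2) -> x_2)) -> ~(x_2 <-> x_3))) = ~2/5 = 3/5

3/5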